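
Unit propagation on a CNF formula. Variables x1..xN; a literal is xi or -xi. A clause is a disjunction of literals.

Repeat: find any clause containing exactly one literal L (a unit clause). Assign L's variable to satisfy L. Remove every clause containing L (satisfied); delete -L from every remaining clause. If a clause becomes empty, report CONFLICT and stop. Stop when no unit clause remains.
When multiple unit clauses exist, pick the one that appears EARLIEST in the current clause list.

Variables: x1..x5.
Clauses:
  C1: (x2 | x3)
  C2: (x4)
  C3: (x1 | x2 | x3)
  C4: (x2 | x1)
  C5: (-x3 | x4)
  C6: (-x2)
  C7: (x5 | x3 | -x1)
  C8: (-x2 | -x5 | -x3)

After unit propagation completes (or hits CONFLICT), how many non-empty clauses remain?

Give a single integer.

Answer: 0

Derivation:
unit clause [4] forces x4=T; simplify:
  satisfied 2 clause(s); 6 remain; assigned so far: [4]
unit clause [-2] forces x2=F; simplify:
  drop 2 from [2, 3] -> [3]
  drop 2 from [1, 2, 3] -> [1, 3]
  drop 2 from [2, 1] -> [1]
  satisfied 2 clause(s); 4 remain; assigned so far: [2, 4]
unit clause [3] forces x3=T; simplify:
  satisfied 3 clause(s); 1 remain; assigned so far: [2, 3, 4]
unit clause [1] forces x1=T; simplify:
  satisfied 1 clause(s); 0 remain; assigned so far: [1, 2, 3, 4]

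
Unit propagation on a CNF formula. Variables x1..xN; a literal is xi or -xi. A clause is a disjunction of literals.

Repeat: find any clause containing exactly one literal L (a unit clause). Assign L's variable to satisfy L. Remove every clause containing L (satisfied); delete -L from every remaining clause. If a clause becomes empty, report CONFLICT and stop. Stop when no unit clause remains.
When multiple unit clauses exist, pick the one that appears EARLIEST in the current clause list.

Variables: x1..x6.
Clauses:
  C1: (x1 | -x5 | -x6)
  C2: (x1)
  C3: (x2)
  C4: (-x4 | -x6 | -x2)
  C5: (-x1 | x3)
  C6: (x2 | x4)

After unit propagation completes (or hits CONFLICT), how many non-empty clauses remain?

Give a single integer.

Answer: 1

Derivation:
unit clause [1] forces x1=T; simplify:
  drop -1 from [-1, 3] -> [3]
  satisfied 2 clause(s); 4 remain; assigned so far: [1]
unit clause [2] forces x2=T; simplify:
  drop -2 from [-4, -6, -2] -> [-4, -6]
  satisfied 2 clause(s); 2 remain; assigned so far: [1, 2]
unit clause [3] forces x3=T; simplify:
  satisfied 1 clause(s); 1 remain; assigned so far: [1, 2, 3]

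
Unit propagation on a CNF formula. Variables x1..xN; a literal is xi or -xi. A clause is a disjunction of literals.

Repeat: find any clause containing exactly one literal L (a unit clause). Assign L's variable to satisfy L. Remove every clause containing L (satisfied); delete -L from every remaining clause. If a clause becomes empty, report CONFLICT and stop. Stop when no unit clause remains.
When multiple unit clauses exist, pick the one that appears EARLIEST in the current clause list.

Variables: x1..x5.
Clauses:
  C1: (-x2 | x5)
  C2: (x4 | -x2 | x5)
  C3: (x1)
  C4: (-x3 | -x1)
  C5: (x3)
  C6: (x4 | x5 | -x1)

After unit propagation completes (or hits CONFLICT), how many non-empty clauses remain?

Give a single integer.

Answer: 3

Derivation:
unit clause [1] forces x1=T; simplify:
  drop -1 from [-3, -1] -> [-3]
  drop -1 from [4, 5, -1] -> [4, 5]
  satisfied 1 clause(s); 5 remain; assigned so far: [1]
unit clause [-3] forces x3=F; simplify:
  drop 3 from [3] -> [] (empty!)
  satisfied 1 clause(s); 4 remain; assigned so far: [1, 3]
CONFLICT (empty clause)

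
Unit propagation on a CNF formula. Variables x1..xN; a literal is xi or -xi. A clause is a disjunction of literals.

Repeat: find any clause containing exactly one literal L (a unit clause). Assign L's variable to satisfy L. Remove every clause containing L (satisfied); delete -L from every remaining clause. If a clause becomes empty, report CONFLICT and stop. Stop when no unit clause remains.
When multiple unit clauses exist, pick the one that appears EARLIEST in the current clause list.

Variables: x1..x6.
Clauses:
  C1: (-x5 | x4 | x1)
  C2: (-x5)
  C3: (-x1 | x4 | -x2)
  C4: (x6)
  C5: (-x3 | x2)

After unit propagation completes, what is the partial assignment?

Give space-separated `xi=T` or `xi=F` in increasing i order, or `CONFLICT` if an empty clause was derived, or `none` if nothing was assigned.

unit clause [-5] forces x5=F; simplify:
  satisfied 2 clause(s); 3 remain; assigned so far: [5]
unit clause [6] forces x6=T; simplify:
  satisfied 1 clause(s); 2 remain; assigned so far: [5, 6]

Answer: x5=F x6=T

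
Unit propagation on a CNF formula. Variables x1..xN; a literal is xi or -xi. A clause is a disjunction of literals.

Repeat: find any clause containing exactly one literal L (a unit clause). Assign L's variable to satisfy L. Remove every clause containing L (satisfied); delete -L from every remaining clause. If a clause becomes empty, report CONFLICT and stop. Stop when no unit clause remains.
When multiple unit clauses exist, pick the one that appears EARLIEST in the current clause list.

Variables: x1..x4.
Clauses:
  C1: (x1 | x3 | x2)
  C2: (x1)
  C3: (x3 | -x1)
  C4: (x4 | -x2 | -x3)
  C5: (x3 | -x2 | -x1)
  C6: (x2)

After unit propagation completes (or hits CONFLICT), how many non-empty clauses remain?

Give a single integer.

Answer: 0

Derivation:
unit clause [1] forces x1=T; simplify:
  drop -1 from [3, -1] -> [3]
  drop -1 from [3, -2, -1] -> [3, -2]
  satisfied 2 clause(s); 4 remain; assigned so far: [1]
unit clause [3] forces x3=T; simplify:
  drop -3 from [4, -2, -3] -> [4, -2]
  satisfied 2 clause(s); 2 remain; assigned so far: [1, 3]
unit clause [2] forces x2=T; simplify:
  drop -2 from [4, -2] -> [4]
  satisfied 1 clause(s); 1 remain; assigned so far: [1, 2, 3]
unit clause [4] forces x4=T; simplify:
  satisfied 1 clause(s); 0 remain; assigned so far: [1, 2, 3, 4]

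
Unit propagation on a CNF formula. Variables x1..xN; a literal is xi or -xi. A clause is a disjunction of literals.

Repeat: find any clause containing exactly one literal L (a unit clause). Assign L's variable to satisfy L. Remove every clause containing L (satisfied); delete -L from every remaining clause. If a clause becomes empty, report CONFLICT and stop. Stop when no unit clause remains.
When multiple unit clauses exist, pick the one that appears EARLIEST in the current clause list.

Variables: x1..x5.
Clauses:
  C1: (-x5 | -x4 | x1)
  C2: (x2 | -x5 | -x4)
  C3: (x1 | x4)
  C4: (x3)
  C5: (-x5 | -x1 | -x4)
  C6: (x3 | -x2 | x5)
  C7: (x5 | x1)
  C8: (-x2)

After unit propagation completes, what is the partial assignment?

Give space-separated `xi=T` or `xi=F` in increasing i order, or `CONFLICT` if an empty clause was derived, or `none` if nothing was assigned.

Answer: x2=F x3=T

Derivation:
unit clause [3] forces x3=T; simplify:
  satisfied 2 clause(s); 6 remain; assigned so far: [3]
unit clause [-2] forces x2=F; simplify:
  drop 2 from [2, -5, -4] -> [-5, -4]
  satisfied 1 clause(s); 5 remain; assigned so far: [2, 3]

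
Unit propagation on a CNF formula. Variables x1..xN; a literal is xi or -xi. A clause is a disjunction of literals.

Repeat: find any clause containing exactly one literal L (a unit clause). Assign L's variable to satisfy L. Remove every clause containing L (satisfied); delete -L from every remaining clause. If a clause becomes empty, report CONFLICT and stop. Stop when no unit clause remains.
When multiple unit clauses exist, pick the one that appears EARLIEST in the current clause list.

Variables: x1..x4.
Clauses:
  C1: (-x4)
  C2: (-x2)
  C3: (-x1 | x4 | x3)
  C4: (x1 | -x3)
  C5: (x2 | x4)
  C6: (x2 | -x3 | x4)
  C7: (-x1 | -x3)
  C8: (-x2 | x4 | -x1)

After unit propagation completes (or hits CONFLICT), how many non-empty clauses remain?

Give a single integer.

Answer: 4

Derivation:
unit clause [-4] forces x4=F; simplify:
  drop 4 from [-1, 4, 3] -> [-1, 3]
  drop 4 from [2, 4] -> [2]
  drop 4 from [2, -3, 4] -> [2, -3]
  drop 4 from [-2, 4, -1] -> [-2, -1]
  satisfied 1 clause(s); 7 remain; assigned so far: [4]
unit clause [-2] forces x2=F; simplify:
  drop 2 from [2] -> [] (empty!)
  drop 2 from [2, -3] -> [-3]
  satisfied 2 clause(s); 5 remain; assigned so far: [2, 4]
CONFLICT (empty clause)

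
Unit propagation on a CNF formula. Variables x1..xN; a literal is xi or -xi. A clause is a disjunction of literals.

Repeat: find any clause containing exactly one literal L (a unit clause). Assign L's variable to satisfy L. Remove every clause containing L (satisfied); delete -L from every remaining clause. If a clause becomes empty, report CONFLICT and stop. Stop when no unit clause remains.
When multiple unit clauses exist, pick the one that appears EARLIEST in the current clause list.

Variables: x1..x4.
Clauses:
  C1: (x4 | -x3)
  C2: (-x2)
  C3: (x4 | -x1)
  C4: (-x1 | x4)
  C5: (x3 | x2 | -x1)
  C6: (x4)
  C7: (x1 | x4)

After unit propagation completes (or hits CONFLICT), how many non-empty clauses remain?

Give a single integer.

unit clause [-2] forces x2=F; simplify:
  drop 2 from [3, 2, -1] -> [3, -1]
  satisfied 1 clause(s); 6 remain; assigned so far: [2]
unit clause [4] forces x4=T; simplify:
  satisfied 5 clause(s); 1 remain; assigned so far: [2, 4]

Answer: 1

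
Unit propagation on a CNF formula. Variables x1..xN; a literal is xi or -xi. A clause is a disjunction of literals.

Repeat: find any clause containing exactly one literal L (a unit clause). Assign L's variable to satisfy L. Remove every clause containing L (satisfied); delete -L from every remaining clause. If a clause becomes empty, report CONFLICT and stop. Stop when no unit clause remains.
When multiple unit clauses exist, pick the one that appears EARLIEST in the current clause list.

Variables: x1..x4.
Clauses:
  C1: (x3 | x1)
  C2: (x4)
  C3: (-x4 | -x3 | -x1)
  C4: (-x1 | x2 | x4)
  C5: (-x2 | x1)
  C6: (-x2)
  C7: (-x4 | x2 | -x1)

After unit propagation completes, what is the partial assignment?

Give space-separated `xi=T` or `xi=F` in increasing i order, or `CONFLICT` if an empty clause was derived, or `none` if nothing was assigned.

unit clause [4] forces x4=T; simplify:
  drop -4 from [-4, -3, -1] -> [-3, -1]
  drop -4 from [-4, 2, -1] -> [2, -1]
  satisfied 2 clause(s); 5 remain; assigned so far: [4]
unit clause [-2] forces x2=F; simplify:
  drop 2 from [2, -1] -> [-1]
  satisfied 2 clause(s); 3 remain; assigned so far: [2, 4]
unit clause [-1] forces x1=F; simplify:
  drop 1 from [3, 1] -> [3]
  satisfied 2 clause(s); 1 remain; assigned so far: [1, 2, 4]
unit clause [3] forces x3=T; simplify:
  satisfied 1 clause(s); 0 remain; assigned so far: [1, 2, 3, 4]

Answer: x1=F x2=F x3=T x4=T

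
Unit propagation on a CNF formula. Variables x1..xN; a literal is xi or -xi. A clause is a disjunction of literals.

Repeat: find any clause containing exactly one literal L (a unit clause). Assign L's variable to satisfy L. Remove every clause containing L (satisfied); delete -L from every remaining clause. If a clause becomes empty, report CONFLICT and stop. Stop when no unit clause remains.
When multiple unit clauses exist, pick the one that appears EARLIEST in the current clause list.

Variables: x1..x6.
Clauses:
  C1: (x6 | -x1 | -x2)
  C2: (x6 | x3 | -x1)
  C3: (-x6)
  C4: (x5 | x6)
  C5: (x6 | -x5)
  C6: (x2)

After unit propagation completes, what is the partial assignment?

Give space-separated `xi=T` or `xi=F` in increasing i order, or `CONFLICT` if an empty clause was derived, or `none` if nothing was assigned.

unit clause [-6] forces x6=F; simplify:
  drop 6 from [6, -1, -2] -> [-1, -2]
  drop 6 from [6, 3, -1] -> [3, -1]
  drop 6 from [5, 6] -> [5]
  drop 6 from [6, -5] -> [-5]
  satisfied 1 clause(s); 5 remain; assigned so far: [6]
unit clause [5] forces x5=T; simplify:
  drop -5 from [-5] -> [] (empty!)
  satisfied 1 clause(s); 4 remain; assigned so far: [5, 6]
CONFLICT (empty clause)

Answer: CONFLICT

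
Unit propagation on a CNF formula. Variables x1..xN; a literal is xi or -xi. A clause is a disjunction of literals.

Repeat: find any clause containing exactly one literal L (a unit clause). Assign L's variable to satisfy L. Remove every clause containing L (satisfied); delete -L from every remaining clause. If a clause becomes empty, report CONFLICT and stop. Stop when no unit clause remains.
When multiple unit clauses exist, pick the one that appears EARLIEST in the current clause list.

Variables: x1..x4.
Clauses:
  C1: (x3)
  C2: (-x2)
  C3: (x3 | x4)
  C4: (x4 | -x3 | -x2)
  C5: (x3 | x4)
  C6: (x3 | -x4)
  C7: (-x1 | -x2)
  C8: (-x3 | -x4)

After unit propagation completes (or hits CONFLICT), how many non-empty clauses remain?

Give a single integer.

unit clause [3] forces x3=T; simplify:
  drop -3 from [4, -3, -2] -> [4, -2]
  drop -3 from [-3, -4] -> [-4]
  satisfied 4 clause(s); 4 remain; assigned so far: [3]
unit clause [-2] forces x2=F; simplify:
  satisfied 3 clause(s); 1 remain; assigned so far: [2, 3]
unit clause [-4] forces x4=F; simplify:
  satisfied 1 clause(s); 0 remain; assigned so far: [2, 3, 4]

Answer: 0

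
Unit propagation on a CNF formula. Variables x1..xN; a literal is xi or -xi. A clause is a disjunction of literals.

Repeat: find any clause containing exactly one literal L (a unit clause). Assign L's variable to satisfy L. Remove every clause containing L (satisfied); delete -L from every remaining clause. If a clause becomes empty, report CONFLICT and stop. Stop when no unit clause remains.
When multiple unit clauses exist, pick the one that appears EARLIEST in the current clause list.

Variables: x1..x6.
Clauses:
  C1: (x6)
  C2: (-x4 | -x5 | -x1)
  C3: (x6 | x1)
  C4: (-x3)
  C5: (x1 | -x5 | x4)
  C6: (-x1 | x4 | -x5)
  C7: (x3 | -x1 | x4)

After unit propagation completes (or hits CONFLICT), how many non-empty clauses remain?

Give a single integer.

Answer: 4

Derivation:
unit clause [6] forces x6=T; simplify:
  satisfied 2 clause(s); 5 remain; assigned so far: [6]
unit clause [-3] forces x3=F; simplify:
  drop 3 from [3, -1, 4] -> [-1, 4]
  satisfied 1 clause(s); 4 remain; assigned so far: [3, 6]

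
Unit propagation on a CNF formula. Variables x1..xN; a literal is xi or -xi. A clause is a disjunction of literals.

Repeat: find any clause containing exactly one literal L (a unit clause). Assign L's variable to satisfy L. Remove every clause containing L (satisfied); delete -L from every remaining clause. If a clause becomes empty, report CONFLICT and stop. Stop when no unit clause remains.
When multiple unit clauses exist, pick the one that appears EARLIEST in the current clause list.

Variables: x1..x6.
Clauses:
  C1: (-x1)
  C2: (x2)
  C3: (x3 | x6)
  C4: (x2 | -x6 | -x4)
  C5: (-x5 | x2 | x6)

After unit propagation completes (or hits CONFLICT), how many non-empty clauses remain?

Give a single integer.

unit clause [-1] forces x1=F; simplify:
  satisfied 1 clause(s); 4 remain; assigned so far: [1]
unit clause [2] forces x2=T; simplify:
  satisfied 3 clause(s); 1 remain; assigned so far: [1, 2]

Answer: 1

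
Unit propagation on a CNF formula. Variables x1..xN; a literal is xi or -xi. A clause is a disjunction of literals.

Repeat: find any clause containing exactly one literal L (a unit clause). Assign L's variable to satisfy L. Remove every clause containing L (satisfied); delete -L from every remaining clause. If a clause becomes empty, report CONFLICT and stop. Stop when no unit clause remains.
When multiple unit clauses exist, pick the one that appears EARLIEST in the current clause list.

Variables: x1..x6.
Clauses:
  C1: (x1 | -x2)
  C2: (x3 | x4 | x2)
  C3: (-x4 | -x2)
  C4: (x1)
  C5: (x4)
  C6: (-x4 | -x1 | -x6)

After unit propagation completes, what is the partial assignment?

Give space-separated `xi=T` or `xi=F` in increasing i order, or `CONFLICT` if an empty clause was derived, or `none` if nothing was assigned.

Answer: x1=T x2=F x4=T x6=F

Derivation:
unit clause [1] forces x1=T; simplify:
  drop -1 from [-4, -1, -6] -> [-4, -6]
  satisfied 2 clause(s); 4 remain; assigned so far: [1]
unit clause [4] forces x4=T; simplify:
  drop -4 from [-4, -2] -> [-2]
  drop -4 from [-4, -6] -> [-6]
  satisfied 2 clause(s); 2 remain; assigned so far: [1, 4]
unit clause [-2] forces x2=F; simplify:
  satisfied 1 clause(s); 1 remain; assigned so far: [1, 2, 4]
unit clause [-6] forces x6=F; simplify:
  satisfied 1 clause(s); 0 remain; assigned so far: [1, 2, 4, 6]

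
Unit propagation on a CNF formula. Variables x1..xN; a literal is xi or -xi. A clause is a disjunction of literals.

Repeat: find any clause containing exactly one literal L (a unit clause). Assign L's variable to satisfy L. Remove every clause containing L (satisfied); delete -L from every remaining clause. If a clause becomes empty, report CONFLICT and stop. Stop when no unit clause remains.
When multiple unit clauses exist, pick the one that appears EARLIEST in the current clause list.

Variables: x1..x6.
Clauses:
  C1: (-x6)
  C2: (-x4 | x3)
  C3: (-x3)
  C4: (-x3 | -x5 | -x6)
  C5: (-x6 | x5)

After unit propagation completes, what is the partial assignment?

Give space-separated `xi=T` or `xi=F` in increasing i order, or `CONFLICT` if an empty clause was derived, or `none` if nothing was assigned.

unit clause [-6] forces x6=F; simplify:
  satisfied 3 clause(s); 2 remain; assigned so far: [6]
unit clause [-3] forces x3=F; simplify:
  drop 3 from [-4, 3] -> [-4]
  satisfied 1 clause(s); 1 remain; assigned so far: [3, 6]
unit clause [-4] forces x4=F; simplify:
  satisfied 1 clause(s); 0 remain; assigned so far: [3, 4, 6]

Answer: x3=F x4=F x6=F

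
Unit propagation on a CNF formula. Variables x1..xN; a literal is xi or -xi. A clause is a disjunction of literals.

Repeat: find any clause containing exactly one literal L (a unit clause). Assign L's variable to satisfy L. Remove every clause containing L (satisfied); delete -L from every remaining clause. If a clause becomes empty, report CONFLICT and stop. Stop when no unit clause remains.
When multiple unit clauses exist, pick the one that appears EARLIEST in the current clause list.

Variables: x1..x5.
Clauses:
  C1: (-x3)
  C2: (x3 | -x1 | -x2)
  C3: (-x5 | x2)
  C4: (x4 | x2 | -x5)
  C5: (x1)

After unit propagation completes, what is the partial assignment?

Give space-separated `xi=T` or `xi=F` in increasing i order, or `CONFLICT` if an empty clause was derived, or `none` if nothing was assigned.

Answer: x1=T x2=F x3=F x5=F

Derivation:
unit clause [-3] forces x3=F; simplify:
  drop 3 from [3, -1, -2] -> [-1, -2]
  satisfied 1 clause(s); 4 remain; assigned so far: [3]
unit clause [1] forces x1=T; simplify:
  drop -1 from [-1, -2] -> [-2]
  satisfied 1 clause(s); 3 remain; assigned so far: [1, 3]
unit clause [-2] forces x2=F; simplify:
  drop 2 from [-5, 2] -> [-5]
  drop 2 from [4, 2, -5] -> [4, -5]
  satisfied 1 clause(s); 2 remain; assigned so far: [1, 2, 3]
unit clause [-5] forces x5=F; simplify:
  satisfied 2 clause(s); 0 remain; assigned so far: [1, 2, 3, 5]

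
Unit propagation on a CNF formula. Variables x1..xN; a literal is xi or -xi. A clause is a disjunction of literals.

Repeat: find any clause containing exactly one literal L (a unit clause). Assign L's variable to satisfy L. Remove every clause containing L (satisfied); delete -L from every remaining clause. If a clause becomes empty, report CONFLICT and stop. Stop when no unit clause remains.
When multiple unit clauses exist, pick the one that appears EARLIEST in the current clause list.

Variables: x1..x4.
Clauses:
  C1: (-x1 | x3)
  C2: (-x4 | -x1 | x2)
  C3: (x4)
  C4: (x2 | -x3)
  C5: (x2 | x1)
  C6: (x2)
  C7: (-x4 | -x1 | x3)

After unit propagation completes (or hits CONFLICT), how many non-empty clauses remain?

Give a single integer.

Answer: 2

Derivation:
unit clause [4] forces x4=T; simplify:
  drop -4 from [-4, -1, 2] -> [-1, 2]
  drop -4 from [-4, -1, 3] -> [-1, 3]
  satisfied 1 clause(s); 6 remain; assigned so far: [4]
unit clause [2] forces x2=T; simplify:
  satisfied 4 clause(s); 2 remain; assigned so far: [2, 4]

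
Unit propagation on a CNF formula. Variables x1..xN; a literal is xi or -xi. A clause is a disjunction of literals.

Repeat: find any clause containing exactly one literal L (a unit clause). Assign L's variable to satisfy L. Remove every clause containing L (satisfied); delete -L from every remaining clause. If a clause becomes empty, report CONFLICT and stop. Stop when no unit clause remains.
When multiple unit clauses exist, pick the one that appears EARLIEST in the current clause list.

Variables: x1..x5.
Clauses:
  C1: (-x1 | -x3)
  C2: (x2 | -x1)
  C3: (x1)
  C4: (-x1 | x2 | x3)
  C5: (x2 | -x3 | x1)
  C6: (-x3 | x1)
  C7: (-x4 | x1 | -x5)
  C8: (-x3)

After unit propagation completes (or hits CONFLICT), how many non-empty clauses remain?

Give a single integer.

unit clause [1] forces x1=T; simplify:
  drop -1 from [-1, -3] -> [-3]
  drop -1 from [2, -1] -> [2]
  drop -1 from [-1, 2, 3] -> [2, 3]
  satisfied 4 clause(s); 4 remain; assigned so far: [1]
unit clause [-3] forces x3=F; simplify:
  drop 3 from [2, 3] -> [2]
  satisfied 2 clause(s); 2 remain; assigned so far: [1, 3]
unit clause [2] forces x2=T; simplify:
  satisfied 2 clause(s); 0 remain; assigned so far: [1, 2, 3]

Answer: 0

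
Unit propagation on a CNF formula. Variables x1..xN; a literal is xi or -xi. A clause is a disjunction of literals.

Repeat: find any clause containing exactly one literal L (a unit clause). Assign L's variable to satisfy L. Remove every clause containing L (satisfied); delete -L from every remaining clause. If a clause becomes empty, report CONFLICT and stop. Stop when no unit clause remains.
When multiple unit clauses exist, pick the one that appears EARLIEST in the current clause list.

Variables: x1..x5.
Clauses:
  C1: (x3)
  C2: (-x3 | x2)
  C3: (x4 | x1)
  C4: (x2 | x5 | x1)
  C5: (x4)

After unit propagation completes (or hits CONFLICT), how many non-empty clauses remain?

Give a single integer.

unit clause [3] forces x3=T; simplify:
  drop -3 from [-3, 2] -> [2]
  satisfied 1 clause(s); 4 remain; assigned so far: [3]
unit clause [2] forces x2=T; simplify:
  satisfied 2 clause(s); 2 remain; assigned so far: [2, 3]
unit clause [4] forces x4=T; simplify:
  satisfied 2 clause(s); 0 remain; assigned so far: [2, 3, 4]

Answer: 0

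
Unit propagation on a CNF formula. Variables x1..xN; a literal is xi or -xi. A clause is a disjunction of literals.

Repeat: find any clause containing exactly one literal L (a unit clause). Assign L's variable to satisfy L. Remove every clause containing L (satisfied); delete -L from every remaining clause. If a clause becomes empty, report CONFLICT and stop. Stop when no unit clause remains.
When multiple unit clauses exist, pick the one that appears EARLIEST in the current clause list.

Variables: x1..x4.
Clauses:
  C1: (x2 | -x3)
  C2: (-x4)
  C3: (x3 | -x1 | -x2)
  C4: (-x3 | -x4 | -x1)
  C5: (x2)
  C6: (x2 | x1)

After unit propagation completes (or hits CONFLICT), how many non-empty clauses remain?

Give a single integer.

Answer: 1

Derivation:
unit clause [-4] forces x4=F; simplify:
  satisfied 2 clause(s); 4 remain; assigned so far: [4]
unit clause [2] forces x2=T; simplify:
  drop -2 from [3, -1, -2] -> [3, -1]
  satisfied 3 clause(s); 1 remain; assigned so far: [2, 4]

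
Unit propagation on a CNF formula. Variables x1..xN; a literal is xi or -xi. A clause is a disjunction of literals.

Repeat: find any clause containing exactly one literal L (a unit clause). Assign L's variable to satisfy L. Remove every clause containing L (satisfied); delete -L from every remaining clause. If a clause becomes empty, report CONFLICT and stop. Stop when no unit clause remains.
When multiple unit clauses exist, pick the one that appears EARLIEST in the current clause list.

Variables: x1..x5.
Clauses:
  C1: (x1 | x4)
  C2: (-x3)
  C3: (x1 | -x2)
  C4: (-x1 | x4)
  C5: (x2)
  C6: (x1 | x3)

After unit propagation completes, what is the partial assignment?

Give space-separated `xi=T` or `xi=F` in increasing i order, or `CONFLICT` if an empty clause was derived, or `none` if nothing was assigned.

Answer: x1=T x2=T x3=F x4=T

Derivation:
unit clause [-3] forces x3=F; simplify:
  drop 3 from [1, 3] -> [1]
  satisfied 1 clause(s); 5 remain; assigned so far: [3]
unit clause [2] forces x2=T; simplify:
  drop -2 from [1, -2] -> [1]
  satisfied 1 clause(s); 4 remain; assigned so far: [2, 3]
unit clause [1] forces x1=T; simplify:
  drop -1 from [-1, 4] -> [4]
  satisfied 3 clause(s); 1 remain; assigned so far: [1, 2, 3]
unit clause [4] forces x4=T; simplify:
  satisfied 1 clause(s); 0 remain; assigned so far: [1, 2, 3, 4]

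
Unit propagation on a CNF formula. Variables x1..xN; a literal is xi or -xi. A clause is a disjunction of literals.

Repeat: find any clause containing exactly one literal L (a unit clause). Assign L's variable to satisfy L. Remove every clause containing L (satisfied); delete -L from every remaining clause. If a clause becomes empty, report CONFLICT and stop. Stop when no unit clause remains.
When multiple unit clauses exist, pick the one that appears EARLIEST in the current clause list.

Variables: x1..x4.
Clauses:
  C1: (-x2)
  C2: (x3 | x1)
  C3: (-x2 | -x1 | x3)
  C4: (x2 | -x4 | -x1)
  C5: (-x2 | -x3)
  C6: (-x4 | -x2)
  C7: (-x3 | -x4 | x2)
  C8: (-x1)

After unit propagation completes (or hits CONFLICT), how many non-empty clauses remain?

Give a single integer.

unit clause [-2] forces x2=F; simplify:
  drop 2 from [2, -4, -1] -> [-4, -1]
  drop 2 from [-3, -4, 2] -> [-3, -4]
  satisfied 4 clause(s); 4 remain; assigned so far: [2]
unit clause [-1] forces x1=F; simplify:
  drop 1 from [3, 1] -> [3]
  satisfied 2 clause(s); 2 remain; assigned so far: [1, 2]
unit clause [3] forces x3=T; simplify:
  drop -3 from [-3, -4] -> [-4]
  satisfied 1 clause(s); 1 remain; assigned so far: [1, 2, 3]
unit clause [-4] forces x4=F; simplify:
  satisfied 1 clause(s); 0 remain; assigned so far: [1, 2, 3, 4]

Answer: 0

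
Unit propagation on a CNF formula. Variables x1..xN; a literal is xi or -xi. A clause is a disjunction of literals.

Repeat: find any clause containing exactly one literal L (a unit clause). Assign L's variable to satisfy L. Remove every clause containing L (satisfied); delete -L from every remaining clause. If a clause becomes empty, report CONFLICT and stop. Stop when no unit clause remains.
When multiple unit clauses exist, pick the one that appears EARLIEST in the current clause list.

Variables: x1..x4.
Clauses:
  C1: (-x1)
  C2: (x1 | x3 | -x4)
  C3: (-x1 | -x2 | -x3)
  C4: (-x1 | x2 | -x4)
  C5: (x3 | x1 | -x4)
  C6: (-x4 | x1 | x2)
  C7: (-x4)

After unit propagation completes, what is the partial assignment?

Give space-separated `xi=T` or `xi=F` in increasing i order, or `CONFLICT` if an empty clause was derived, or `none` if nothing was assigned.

Answer: x1=F x4=F

Derivation:
unit clause [-1] forces x1=F; simplify:
  drop 1 from [1, 3, -4] -> [3, -4]
  drop 1 from [3, 1, -4] -> [3, -4]
  drop 1 from [-4, 1, 2] -> [-4, 2]
  satisfied 3 clause(s); 4 remain; assigned so far: [1]
unit clause [-4] forces x4=F; simplify:
  satisfied 4 clause(s); 0 remain; assigned so far: [1, 4]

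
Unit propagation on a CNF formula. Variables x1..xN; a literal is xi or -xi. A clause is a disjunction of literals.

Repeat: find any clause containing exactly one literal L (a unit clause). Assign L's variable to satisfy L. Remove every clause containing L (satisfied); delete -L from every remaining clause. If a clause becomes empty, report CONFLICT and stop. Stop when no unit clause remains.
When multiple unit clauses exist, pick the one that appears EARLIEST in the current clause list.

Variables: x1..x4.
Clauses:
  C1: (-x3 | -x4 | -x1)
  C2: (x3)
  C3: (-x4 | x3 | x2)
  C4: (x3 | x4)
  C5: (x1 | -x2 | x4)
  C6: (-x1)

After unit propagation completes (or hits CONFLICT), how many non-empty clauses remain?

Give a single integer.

unit clause [3] forces x3=T; simplify:
  drop -3 from [-3, -4, -1] -> [-4, -1]
  satisfied 3 clause(s); 3 remain; assigned so far: [3]
unit clause [-1] forces x1=F; simplify:
  drop 1 from [1, -2, 4] -> [-2, 4]
  satisfied 2 clause(s); 1 remain; assigned so far: [1, 3]

Answer: 1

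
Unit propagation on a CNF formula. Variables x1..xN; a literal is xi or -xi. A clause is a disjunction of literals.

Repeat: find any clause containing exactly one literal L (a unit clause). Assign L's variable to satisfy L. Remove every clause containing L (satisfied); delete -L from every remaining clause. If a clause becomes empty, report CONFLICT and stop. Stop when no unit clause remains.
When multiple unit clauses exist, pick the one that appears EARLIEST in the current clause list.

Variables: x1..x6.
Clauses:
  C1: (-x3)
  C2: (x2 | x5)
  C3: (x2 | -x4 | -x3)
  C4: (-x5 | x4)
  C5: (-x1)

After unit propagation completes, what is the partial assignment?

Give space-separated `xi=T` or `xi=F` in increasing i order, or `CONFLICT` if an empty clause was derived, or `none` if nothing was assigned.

unit clause [-3] forces x3=F; simplify:
  satisfied 2 clause(s); 3 remain; assigned so far: [3]
unit clause [-1] forces x1=F; simplify:
  satisfied 1 clause(s); 2 remain; assigned so far: [1, 3]

Answer: x1=F x3=F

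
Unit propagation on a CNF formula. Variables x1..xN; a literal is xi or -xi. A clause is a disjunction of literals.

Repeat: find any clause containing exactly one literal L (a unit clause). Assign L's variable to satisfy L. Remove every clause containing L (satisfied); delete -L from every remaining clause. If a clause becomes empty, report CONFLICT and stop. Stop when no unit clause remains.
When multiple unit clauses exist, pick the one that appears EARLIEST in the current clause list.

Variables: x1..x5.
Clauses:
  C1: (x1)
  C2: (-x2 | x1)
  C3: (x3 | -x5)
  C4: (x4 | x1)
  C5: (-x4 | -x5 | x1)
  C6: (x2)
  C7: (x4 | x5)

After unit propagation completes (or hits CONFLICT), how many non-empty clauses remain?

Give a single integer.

Answer: 2

Derivation:
unit clause [1] forces x1=T; simplify:
  satisfied 4 clause(s); 3 remain; assigned so far: [1]
unit clause [2] forces x2=T; simplify:
  satisfied 1 clause(s); 2 remain; assigned so far: [1, 2]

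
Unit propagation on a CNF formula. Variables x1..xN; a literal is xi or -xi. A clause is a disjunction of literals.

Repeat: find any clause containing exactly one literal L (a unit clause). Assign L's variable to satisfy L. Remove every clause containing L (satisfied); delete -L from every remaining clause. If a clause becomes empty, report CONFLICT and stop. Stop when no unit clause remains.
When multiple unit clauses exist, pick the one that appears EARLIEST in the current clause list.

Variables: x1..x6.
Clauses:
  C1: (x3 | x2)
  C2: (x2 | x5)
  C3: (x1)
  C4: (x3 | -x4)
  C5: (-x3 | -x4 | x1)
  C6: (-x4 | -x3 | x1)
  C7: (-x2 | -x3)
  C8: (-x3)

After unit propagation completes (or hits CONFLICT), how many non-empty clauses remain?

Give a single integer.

unit clause [1] forces x1=T; simplify:
  satisfied 3 clause(s); 5 remain; assigned so far: [1]
unit clause [-3] forces x3=F; simplify:
  drop 3 from [3, 2] -> [2]
  drop 3 from [3, -4] -> [-4]
  satisfied 2 clause(s); 3 remain; assigned so far: [1, 3]
unit clause [2] forces x2=T; simplify:
  satisfied 2 clause(s); 1 remain; assigned so far: [1, 2, 3]
unit clause [-4] forces x4=F; simplify:
  satisfied 1 clause(s); 0 remain; assigned so far: [1, 2, 3, 4]

Answer: 0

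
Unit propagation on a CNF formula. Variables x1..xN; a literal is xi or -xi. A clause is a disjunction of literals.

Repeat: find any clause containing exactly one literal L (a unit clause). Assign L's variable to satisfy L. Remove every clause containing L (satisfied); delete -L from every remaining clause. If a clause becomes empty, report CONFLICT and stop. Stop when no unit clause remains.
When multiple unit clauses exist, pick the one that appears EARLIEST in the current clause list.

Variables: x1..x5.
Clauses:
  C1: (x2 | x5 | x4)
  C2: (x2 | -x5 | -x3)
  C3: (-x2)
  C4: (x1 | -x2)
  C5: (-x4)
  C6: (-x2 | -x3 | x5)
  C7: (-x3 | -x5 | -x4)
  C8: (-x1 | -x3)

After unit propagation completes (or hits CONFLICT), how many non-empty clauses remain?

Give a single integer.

unit clause [-2] forces x2=F; simplify:
  drop 2 from [2, 5, 4] -> [5, 4]
  drop 2 from [2, -5, -3] -> [-5, -3]
  satisfied 3 clause(s); 5 remain; assigned so far: [2]
unit clause [-4] forces x4=F; simplify:
  drop 4 from [5, 4] -> [5]
  satisfied 2 clause(s); 3 remain; assigned so far: [2, 4]
unit clause [5] forces x5=T; simplify:
  drop -5 from [-5, -3] -> [-3]
  satisfied 1 clause(s); 2 remain; assigned so far: [2, 4, 5]
unit clause [-3] forces x3=F; simplify:
  satisfied 2 clause(s); 0 remain; assigned so far: [2, 3, 4, 5]

Answer: 0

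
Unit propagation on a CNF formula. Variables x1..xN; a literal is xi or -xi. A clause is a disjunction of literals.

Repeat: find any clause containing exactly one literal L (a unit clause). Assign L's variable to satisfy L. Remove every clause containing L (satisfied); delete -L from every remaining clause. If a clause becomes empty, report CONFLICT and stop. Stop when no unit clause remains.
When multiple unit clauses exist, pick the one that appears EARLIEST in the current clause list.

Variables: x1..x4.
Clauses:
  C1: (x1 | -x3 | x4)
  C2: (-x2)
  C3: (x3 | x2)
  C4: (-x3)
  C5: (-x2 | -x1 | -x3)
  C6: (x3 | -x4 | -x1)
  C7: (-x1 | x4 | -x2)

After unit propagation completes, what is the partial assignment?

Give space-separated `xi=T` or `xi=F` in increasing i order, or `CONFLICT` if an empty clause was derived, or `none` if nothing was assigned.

Answer: CONFLICT

Derivation:
unit clause [-2] forces x2=F; simplify:
  drop 2 from [3, 2] -> [3]
  satisfied 3 clause(s); 4 remain; assigned so far: [2]
unit clause [3] forces x3=T; simplify:
  drop -3 from [1, -3, 4] -> [1, 4]
  drop -3 from [-3] -> [] (empty!)
  satisfied 2 clause(s); 2 remain; assigned so far: [2, 3]
CONFLICT (empty clause)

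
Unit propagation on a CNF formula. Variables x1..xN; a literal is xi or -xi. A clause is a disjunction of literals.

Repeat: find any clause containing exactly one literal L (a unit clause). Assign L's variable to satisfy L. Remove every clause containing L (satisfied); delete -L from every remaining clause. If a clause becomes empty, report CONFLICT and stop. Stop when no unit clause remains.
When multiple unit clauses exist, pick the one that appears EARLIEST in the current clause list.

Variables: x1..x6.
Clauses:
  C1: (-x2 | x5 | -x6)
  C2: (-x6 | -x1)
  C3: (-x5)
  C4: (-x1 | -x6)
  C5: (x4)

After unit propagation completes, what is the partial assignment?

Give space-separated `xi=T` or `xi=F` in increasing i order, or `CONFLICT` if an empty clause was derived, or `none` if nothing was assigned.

unit clause [-5] forces x5=F; simplify:
  drop 5 from [-2, 5, -6] -> [-2, -6]
  satisfied 1 clause(s); 4 remain; assigned so far: [5]
unit clause [4] forces x4=T; simplify:
  satisfied 1 clause(s); 3 remain; assigned so far: [4, 5]

Answer: x4=T x5=F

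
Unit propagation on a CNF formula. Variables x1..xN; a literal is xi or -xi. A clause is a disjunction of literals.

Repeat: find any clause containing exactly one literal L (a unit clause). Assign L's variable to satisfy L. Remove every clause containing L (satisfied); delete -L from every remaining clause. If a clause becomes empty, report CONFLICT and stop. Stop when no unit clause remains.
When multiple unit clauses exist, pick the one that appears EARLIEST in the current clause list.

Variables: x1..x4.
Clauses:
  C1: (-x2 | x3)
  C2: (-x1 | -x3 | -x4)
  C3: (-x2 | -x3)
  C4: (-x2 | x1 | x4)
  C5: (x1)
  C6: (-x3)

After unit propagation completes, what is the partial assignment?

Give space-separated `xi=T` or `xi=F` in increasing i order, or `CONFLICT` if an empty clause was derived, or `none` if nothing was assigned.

Answer: x1=T x2=F x3=F

Derivation:
unit clause [1] forces x1=T; simplify:
  drop -1 from [-1, -3, -4] -> [-3, -4]
  satisfied 2 clause(s); 4 remain; assigned so far: [1]
unit clause [-3] forces x3=F; simplify:
  drop 3 from [-2, 3] -> [-2]
  satisfied 3 clause(s); 1 remain; assigned so far: [1, 3]
unit clause [-2] forces x2=F; simplify:
  satisfied 1 clause(s); 0 remain; assigned so far: [1, 2, 3]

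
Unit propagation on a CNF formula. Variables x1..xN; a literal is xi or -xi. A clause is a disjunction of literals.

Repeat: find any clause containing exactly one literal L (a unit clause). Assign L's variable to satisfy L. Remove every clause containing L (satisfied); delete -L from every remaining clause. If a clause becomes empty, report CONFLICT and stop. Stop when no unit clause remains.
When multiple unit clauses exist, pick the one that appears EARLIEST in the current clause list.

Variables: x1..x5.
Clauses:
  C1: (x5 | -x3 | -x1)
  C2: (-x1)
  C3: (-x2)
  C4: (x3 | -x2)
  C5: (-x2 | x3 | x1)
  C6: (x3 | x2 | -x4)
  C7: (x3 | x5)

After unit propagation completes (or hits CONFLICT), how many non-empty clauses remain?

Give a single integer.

Answer: 2

Derivation:
unit clause [-1] forces x1=F; simplify:
  drop 1 from [-2, 3, 1] -> [-2, 3]
  satisfied 2 clause(s); 5 remain; assigned so far: [1]
unit clause [-2] forces x2=F; simplify:
  drop 2 from [3, 2, -4] -> [3, -4]
  satisfied 3 clause(s); 2 remain; assigned so far: [1, 2]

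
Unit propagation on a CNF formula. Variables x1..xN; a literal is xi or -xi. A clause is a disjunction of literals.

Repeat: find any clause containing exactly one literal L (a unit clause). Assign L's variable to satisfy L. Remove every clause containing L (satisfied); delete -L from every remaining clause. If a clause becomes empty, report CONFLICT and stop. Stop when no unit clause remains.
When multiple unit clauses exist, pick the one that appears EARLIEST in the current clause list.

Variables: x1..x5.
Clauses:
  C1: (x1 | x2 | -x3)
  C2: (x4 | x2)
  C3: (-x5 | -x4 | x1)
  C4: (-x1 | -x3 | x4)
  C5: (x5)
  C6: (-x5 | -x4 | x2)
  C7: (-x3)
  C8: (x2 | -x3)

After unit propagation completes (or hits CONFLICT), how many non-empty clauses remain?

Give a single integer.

Answer: 3

Derivation:
unit clause [5] forces x5=T; simplify:
  drop -5 from [-5, -4, 1] -> [-4, 1]
  drop -5 from [-5, -4, 2] -> [-4, 2]
  satisfied 1 clause(s); 7 remain; assigned so far: [5]
unit clause [-3] forces x3=F; simplify:
  satisfied 4 clause(s); 3 remain; assigned so far: [3, 5]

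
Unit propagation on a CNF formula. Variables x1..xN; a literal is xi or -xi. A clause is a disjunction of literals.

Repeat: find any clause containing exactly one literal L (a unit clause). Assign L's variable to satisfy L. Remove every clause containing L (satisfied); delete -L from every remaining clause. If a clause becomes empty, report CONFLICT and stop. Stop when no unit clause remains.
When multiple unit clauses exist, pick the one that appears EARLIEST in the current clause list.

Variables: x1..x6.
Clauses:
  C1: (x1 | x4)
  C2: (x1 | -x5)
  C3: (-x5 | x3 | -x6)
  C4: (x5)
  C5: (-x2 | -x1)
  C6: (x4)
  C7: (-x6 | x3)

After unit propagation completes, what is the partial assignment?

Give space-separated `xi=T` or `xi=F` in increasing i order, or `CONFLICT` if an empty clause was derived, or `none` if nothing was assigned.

unit clause [5] forces x5=T; simplify:
  drop -5 from [1, -5] -> [1]
  drop -5 from [-5, 3, -6] -> [3, -6]
  satisfied 1 clause(s); 6 remain; assigned so far: [5]
unit clause [1] forces x1=T; simplify:
  drop -1 from [-2, -1] -> [-2]
  satisfied 2 clause(s); 4 remain; assigned so far: [1, 5]
unit clause [-2] forces x2=F; simplify:
  satisfied 1 clause(s); 3 remain; assigned so far: [1, 2, 5]
unit clause [4] forces x4=T; simplify:
  satisfied 1 clause(s); 2 remain; assigned so far: [1, 2, 4, 5]

Answer: x1=T x2=F x4=T x5=T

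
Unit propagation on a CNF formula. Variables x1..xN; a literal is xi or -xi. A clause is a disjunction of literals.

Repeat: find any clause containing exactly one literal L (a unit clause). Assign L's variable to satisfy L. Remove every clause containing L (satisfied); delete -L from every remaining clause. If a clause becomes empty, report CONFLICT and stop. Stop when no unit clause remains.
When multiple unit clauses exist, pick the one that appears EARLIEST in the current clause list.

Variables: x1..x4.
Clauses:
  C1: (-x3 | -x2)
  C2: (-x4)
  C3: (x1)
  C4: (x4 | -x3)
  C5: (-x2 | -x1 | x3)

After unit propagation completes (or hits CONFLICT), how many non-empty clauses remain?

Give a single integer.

Answer: 0

Derivation:
unit clause [-4] forces x4=F; simplify:
  drop 4 from [4, -3] -> [-3]
  satisfied 1 clause(s); 4 remain; assigned so far: [4]
unit clause [1] forces x1=T; simplify:
  drop -1 from [-2, -1, 3] -> [-2, 3]
  satisfied 1 clause(s); 3 remain; assigned so far: [1, 4]
unit clause [-3] forces x3=F; simplify:
  drop 3 from [-2, 3] -> [-2]
  satisfied 2 clause(s); 1 remain; assigned so far: [1, 3, 4]
unit clause [-2] forces x2=F; simplify:
  satisfied 1 clause(s); 0 remain; assigned so far: [1, 2, 3, 4]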